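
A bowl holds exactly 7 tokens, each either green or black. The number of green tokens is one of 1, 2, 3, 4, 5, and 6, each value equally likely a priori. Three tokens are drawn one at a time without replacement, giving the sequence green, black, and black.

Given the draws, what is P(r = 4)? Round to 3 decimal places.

Compute the likelihood of the observed sequence for each case: P(data | r = 1) = (1/7)(6/6)(5/5) = 1/7; P(data | r = 2) = (2/7)(5/6)(4/5) = 4/21; P(data | r = 3) = (3/7)(4/6)(3/5) = 6/35; P(data | r = 4) = (4/7)(3/6)(2/5) = 4/35; P(data | r = 5) = (5/7)(2/6)(1/5) = 1/21; P(data | r = 6) = (6/7)(1/6)(0/5) = 0.
Weighting by the prior gives 1/6 · 1/7 = 1/42, 1/6 · 4/21 = 2/63, 1/6 · 6/35 = 1/35, 1/6 · 4/35 = 2/105, 1/6 · 1/21 = 1/126, 1/6 · 0 = 0; these sum to 1/9.
Hence P(r = 4 | data) = (2/105) / (1/9) = 6/35.

0.171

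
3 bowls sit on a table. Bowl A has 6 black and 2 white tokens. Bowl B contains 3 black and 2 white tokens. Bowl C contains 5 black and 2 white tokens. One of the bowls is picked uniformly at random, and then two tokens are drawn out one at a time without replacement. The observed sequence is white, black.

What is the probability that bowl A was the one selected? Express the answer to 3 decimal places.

0.285

Compute the likelihood of the observed sequence for each case: P(data | bowl A) = (2/8)(6/7) = 3/14; P(data | bowl B) = (2/5)(3/4) = 3/10; P(data | bowl C) = (2/7)(5/6) = 5/21.
Weighting by the prior gives 1/3 · 3/14 = 1/14, 1/3 · 3/10 = 1/10, 1/3 · 5/21 = 5/63; with total 79/315.
Hence P(bowl A | data) = (1/14) / (79/315) = 45/158.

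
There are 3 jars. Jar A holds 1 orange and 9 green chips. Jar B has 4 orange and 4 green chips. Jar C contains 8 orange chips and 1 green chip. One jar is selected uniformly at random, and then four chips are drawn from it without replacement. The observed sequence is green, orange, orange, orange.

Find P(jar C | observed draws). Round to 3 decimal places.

For each hypothesis, P(data | H) works out to: P(data | jar A) = (9/10)(1/9)(0/8) = 0; P(data | jar B) = (4/8)(4/7)(3/6)(2/5) = 2/35; P(data | jar C) = (1/9)(8/8)(7/7)(6/6) = 1/9.
Weighting by the prior gives 1/3 · 0 = 0, 1/3 · 2/35 = 2/105, 1/3 · 1/9 = 1/27; with total 53/945.
Hence P(jar C | data) = (1/27) / (53/945) = 35/53.

0.660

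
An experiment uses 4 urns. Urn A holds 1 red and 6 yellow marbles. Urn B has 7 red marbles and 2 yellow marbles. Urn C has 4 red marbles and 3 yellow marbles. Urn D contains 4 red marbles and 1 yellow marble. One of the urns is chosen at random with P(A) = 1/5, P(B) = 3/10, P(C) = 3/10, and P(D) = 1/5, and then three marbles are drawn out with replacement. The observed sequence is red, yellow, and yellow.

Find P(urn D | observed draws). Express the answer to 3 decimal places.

Under each hypothesis, the probability of the observed sequence is: P(data | urn A) = (1/7)(6/7)(6/7) = 0.10496; P(data | urn B) = (7/9)(2/9)(2/9) = 0.038409; P(data | urn C) = (4/7)(3/7)(3/7) = 0.10496; P(data | urn D) = (4/5)(1/5)(1/5) = 0.032.
The prior-weighted likelihoods are 1/5 · 0.10496 = 0.020991, 3/10 · 0.038409 = 0.011523, 3/10 · 0.10496 = 0.031487, 1/5 · 0.032 = 0.0064; these sum to 0.070401.
So P(urn D | data) = (0.0064) / (0.070401) = 0.090908.

0.091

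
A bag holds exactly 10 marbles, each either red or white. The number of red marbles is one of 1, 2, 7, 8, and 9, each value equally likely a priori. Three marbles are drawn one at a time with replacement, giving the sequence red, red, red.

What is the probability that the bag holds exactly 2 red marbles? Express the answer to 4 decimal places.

0.0050

For each hypothesis, P(data | H) works out to: P(data | r = 1) = (1/10)(1/10)(1/10) = 0.001; P(data | r = 2) = (2/10)(2/10)(2/10) = 0.008; P(data | r = 7) = (7/10)(7/10)(7/10) = 0.343; P(data | r = 8) = (8/10)(8/10)(8/10) = 0.512; P(data | r = 9) = (9/10)(9/10)(9/10) = 0.729.
Multiplying each by its prior: 1/5 · 0.001 = 0.0002, 1/5 · 0.008 = 0.0016, 1/5 · 0.343 = 0.0686, 1/5 · 0.512 = 0.1024, 1/5 · 0.729 = 0.1458; summing to 0.3186.
Hence P(r = 2 | data) = (0.0016) / (0.3186) = 0.005022.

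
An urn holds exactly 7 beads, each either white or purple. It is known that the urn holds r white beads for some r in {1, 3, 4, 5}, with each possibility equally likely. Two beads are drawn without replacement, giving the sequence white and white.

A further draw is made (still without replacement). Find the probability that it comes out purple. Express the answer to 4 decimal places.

Under each hypothesis, the probability of the observed sequence is: P(data | r = 1) = (1/7)(0/6) = 0; P(data | r = 3) = (3/7)(2/6) = 1/7; P(data | r = 4) = (4/7)(3/6) = 2/7; P(data | r = 5) = (5/7)(4/6) = 10/21.
Multiplying each by its prior: 1/4 · 0 = 0, 1/4 · 1/7 = 1/28, 1/4 · 2/7 = 1/14, 1/4 · 10/21 = 5/42; these sum to 19/84.
The posterior is then P(r = 1 | data) = 0, P(r = 3 | data) = 3/19, P(r = 4 | data) = 6/19, P(r = 5 | data) = 10/19.
Averaging over the posterior, P(purple next | data) = (4/5)(3/19) + (3/5)(6/19) + (2/5)(10/19) = 10/19.

0.5263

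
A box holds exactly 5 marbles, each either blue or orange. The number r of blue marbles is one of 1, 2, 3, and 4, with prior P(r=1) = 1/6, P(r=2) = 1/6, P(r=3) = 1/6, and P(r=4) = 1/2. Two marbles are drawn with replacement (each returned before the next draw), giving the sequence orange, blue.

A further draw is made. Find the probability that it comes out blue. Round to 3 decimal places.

Compute the likelihood of the observed sequence for each case: P(data | r = 1) = (4/5)(1/5) = 4/25; P(data | r = 2) = (3/5)(2/5) = 6/25; P(data | r = 3) = (2/5)(3/5) = 6/25; P(data | r = 4) = (1/5)(4/5) = 4/25.
Multiplying each by its prior: 1/6 · 4/25 = 2/75, 1/6 · 6/25 = 1/25, 1/6 · 6/25 = 1/25, 1/2 · 4/25 = 2/25; these sum to 14/75.
The posterior is then P(r = 1 | data) = 1/7, P(r = 2 | data) = 3/14, P(r = 3 | data) = 3/14, P(r = 4 | data) = 3/7.
So P(blue next | data) = Σ P(blue next | H) P(H | data) = (1/5)(1/7) + (2/5)(3/14) + (3/5)(3/14) + (4/5)(3/7) = 41/70.

0.586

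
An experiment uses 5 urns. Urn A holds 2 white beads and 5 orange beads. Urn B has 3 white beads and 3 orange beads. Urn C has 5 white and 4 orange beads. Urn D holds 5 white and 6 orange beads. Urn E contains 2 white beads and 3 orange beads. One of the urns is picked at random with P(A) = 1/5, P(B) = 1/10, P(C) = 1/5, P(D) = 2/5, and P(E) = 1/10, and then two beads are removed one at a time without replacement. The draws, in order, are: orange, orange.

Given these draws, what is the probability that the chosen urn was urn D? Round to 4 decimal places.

0.3792

Compute the likelihood of the observed sequence for each case: P(data | urn A) = (5/7)(4/6) = 0.47619; P(data | urn B) = (3/6)(2/5) = 0.2; P(data | urn C) = (4/9)(3/8) = 0.16667; P(data | urn D) = (6/11)(5/10) = 0.27273; P(data | urn E) = (3/5)(2/4) = 0.3.
Weighting by the prior gives 1/5 · 0.47619 = 0.095238, 1/10 · 0.2 = 0.02, 1/5 · 0.16667 = 0.033333, 2/5 · 0.27273 = 0.10909, 1/10 · 0.3 = 0.03; these sum to 0.28766.
Hence P(urn D | data) = (0.10909) / (0.28766) = 0.37923.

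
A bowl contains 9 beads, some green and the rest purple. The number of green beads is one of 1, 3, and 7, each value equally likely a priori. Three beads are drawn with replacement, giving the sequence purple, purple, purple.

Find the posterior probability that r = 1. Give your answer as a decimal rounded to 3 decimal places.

0.696

Compute the likelihood of the observed sequence for each case: P(data | r = 1) = (8/9)(8/9)(8/9) = 0.70233; P(data | r = 3) = (6/9)(6/9)(6/9) = 0.2963; P(data | r = 7) = (2/9)(2/9)(2/9) = 0.010974.
Weighting by the prior gives 1/3 · 0.70233 = 0.23411, 1/3 · 0.2963 = 0.098765, 1/3 · 0.010974 = 0.003658; these sum to 0.33653.
By Bayes' rule, P(r = 1 | data) = (0.23411) / (0.33653) = 0.69565.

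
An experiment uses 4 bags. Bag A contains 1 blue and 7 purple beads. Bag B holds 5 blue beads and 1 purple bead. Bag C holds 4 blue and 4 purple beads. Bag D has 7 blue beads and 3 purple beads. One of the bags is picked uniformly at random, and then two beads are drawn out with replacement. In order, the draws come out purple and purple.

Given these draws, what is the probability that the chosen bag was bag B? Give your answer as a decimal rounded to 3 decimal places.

0.025

For each hypothesis, P(data | H) works out to: P(data | bag A) = (7/8)(7/8) = 0.76562; P(data | bag B) = (1/6)(1/6) = 0.027778; P(data | bag C) = (4/8)(4/8) = 0.25; P(data | bag D) = (3/10)(3/10) = 0.09.
Weighting by the prior gives 1/4 · 0.76562 = 0.19141, 1/4 · 0.027778 = 0.0069444, 1/4 · 0.25 = 0.0625, 1/4 · 0.09 = 0.0225; with total 0.28335.
So P(bag B | data) = (0.0069444) / (0.28335) = 0.024508.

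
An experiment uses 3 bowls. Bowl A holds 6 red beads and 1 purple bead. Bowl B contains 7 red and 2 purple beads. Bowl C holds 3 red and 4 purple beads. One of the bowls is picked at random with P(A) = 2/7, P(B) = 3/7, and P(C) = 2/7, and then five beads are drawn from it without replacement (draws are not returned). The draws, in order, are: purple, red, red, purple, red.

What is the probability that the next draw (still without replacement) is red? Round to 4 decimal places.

For each hypothesis, P(data | H) works out to: P(data | bowl A) = (1/7)(6/6)(5/5)(0/4) = 0; P(data | bowl B) = (2/9)(7/8)(6/7)(1/6)(5/5) = 0.027778; P(data | bowl C) = (4/7)(3/6)(2/5)(3/4)(1/3) = 0.028571.
The prior-weighted likelihoods are 2/7 · 0 = 0, 3/7 · 0.027778 = 0.011905, 2/7 · 0.028571 = 0.0081633; with total 0.020068.
The posterior is then P(bowl A | data) = 0, P(bowl B | data) = 0.59322, P(bowl C | data) = 0.40678.
The predictive probability is P(red next | data) = (1)(0.59322) + (0)(0.40678) = 0.59322.

0.5932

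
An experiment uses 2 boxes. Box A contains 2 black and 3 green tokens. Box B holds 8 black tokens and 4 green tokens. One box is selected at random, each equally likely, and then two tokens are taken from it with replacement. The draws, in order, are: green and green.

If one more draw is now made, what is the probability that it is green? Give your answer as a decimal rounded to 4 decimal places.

Compute the likelihood of the observed sequence for each case: P(data | box A) = (3/5)(3/5) = 9/25; P(data | box B) = (4/12)(4/12) = 1/9.
The prior-weighted likelihoods are 1/2 · 9/25 = 9/50, 1/2 · 1/9 = 1/18; with total 53/225.
Dividing through by the total gives posterior P(box A | data) = 81/106, P(box B | data) = 25/106.
So P(green next | data) = Σ P(green next | H) P(H | data) = (3/5)(81/106) + (1/3)(25/106) = 427/795.

0.5371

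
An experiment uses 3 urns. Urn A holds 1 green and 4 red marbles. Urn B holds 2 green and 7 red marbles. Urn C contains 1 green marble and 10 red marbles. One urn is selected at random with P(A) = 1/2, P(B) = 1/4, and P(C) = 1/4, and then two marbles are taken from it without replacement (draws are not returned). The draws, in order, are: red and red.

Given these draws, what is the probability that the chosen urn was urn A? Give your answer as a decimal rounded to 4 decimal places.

Compute the likelihood of the observed sequence for each case: P(data | urn A) = (4/5)(3/4) = 0.6; P(data | urn B) = (7/9)(6/8) = 0.58333; P(data | urn C) = (10/11)(9/10) = 0.81818.
Weighting by the prior gives 1/2 · 0.6 = 0.3, 1/4 · 0.58333 = 0.14583, 1/4 · 0.81818 = 0.20455; these sum to 0.65038.
By Bayes' rule, P(urn A | data) = (0.3) / (0.65038) = 0.46127.

0.4613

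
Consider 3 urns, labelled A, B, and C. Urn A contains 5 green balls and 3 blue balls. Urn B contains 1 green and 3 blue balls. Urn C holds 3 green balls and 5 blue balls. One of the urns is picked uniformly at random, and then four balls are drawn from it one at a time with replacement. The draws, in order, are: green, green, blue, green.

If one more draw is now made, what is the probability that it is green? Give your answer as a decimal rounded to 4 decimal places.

0.5323

For each hypothesis, P(data | H) works out to: P(data | urn A) = (5/8)(5/8)(3/8)(5/8) = 0.091553; P(data | urn B) = (1/4)(1/4)(3/4)(1/4) = 0.011719; P(data | urn C) = (3/8)(3/8)(5/8)(3/8) = 0.032959.
The prior-weighted likelihoods are 1/3 · 0.091553 = 0.030518, 1/3 · 0.011719 = 0.0039062, 1/3 · 0.032959 = 0.010986; with total 0.04541.
Dividing through by the total gives posterior P(urn A | data) = 0.67204, P(urn B | data) = 0.086022, P(urn C | data) = 0.24194.
So P(green next | data) = Σ P(green next | H) P(H | data) = (5/8)(0.67204) + (1/4)(0.086022) + (3/8)(0.24194) = 0.53226.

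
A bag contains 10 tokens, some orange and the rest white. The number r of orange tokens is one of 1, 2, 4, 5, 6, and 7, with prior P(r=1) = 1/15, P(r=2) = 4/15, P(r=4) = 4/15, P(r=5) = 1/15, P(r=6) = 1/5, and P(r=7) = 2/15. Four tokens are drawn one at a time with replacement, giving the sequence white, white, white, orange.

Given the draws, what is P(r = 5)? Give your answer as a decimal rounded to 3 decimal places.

Compute the likelihood of the observed sequence for each case: P(data | r = 1) = (9/10)(9/10)(9/10)(1/10) = 0.0729; P(data | r = 2) = (8/10)(8/10)(8/10)(2/10) = 0.1024; P(data | r = 4) = (6/10)(6/10)(6/10)(4/10) = 0.0864; P(data | r = 5) = (5/10)(5/10)(5/10)(5/10) = 0.0625; P(data | r = 6) = (4/10)(4/10)(4/10)(6/10) = 0.0384; P(data | r = 7) = (3/10)(3/10)(3/10)(7/10) = 0.0189.
Multiplying each by its prior: 1/15 · 0.0729 = 0.00486, 4/15 · 0.1024 = 0.027307, 4/15 · 0.0864 = 0.02304, 1/15 · 0.0625 = 0.0041667, 1/5 · 0.0384 = 0.00768, 2/15 · 0.0189 = 0.00252; with total 0.069573.
Therefore the posterior P(r = 5 | data) = (0.0041667) / (0.069573) = 0.059889.

0.060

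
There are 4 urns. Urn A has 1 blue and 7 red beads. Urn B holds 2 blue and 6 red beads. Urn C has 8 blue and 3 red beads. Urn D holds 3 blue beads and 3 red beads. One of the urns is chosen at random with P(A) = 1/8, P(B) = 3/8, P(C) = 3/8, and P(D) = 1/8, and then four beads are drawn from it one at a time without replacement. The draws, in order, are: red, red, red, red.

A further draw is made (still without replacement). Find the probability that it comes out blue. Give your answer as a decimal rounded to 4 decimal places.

0.3906

Compute the likelihood of the observed sequence for each case: P(data | urn A) = (7/8)(6/7)(5/6)(4/5) = 1/2; P(data | urn B) = (6/8)(5/7)(4/6)(3/5) = 3/14; P(data | urn C) = (3/11)(2/10)(1/9)(0/8) = 0; P(data | urn D) = (3/6)(2/5)(1/4)(0/3) = 0.
Multiplying each by its prior: 1/8 · 1/2 = 1/16, 3/8 · 3/14 = 9/112, 3/8 · 0 = 0, 1/8 · 0 = 0; summing to 1/7.
The posterior is then P(urn A | data) = 7/16, P(urn B | data) = 9/16, P(urn C | data) = 0, P(urn D | data) = 0.
The predictive probability is P(blue next | data) = (1/4)(7/16) + (1/2)(9/16) = 25/64.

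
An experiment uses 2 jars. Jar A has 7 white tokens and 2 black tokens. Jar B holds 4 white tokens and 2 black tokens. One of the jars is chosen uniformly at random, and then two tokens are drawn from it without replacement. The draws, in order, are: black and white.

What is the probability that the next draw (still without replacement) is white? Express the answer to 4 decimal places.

The likelihood of the observed sequence under each hypothesis: P(data | jar A) = (2/9)(7/8) = 7/36; P(data | jar B) = (2/6)(4/5) = 4/15.
Weighting by the prior gives 1/2 · 7/36 = 7/72, 1/2 · 4/15 = 2/15; these sum to 83/360.
The posterior is then P(jar A | data) = 35/83, P(jar B | data) = 48/83.
The predictive probability is P(white next | data) = (6/7)(35/83) + (3/4)(48/83) = 66/83.

0.7952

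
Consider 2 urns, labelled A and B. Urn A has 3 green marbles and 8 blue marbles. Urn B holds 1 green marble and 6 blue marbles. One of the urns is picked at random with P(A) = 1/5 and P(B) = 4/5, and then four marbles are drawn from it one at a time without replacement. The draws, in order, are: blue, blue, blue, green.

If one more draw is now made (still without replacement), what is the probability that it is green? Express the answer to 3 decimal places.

Under each hypothesis, the probability of the observed sequence is: P(data | urn A) = (8/11)(7/10)(6/9)(3/8) = 0.12727; P(data | urn B) = (6/7)(5/6)(4/5)(1/4) = 0.14286.
Multiplying each by its prior: 1/5 · 0.12727 = 0.025455, 4/5 · 0.14286 = 0.11429; with total 0.13974.
Dividing through by the total gives posterior P(urn A | data) = 0.18216, P(urn B | data) = 0.81784.
The predictive probability is P(green next | data) = (2/7)(0.18216) + (0)(0.81784) = 0.052045.

0.052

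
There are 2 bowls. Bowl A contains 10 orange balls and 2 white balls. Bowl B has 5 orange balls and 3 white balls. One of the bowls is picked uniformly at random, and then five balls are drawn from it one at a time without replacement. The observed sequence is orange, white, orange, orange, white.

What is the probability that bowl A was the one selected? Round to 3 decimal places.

0.220

For each hypothesis, P(data | H) works out to: P(data | bowl A) = (10/12)(2/11)(9/10)(8/9)(1/8) = 0.015152; P(data | bowl B) = (5/8)(3/7)(4/6)(3/5)(2/4) = 0.053571.
Weighting by the prior gives 1/2 · 0.015152 = 0.0075758, 1/2 · 0.053571 = 0.026786; summing to 0.034361.
Hence P(bowl A | data) = (0.0075758) / (0.034361) = 0.22047.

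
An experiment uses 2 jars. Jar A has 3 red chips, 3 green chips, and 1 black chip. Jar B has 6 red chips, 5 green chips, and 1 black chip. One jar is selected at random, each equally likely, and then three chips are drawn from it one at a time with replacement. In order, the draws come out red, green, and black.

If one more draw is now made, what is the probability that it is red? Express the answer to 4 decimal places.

0.4570

Compute the likelihood of the observed sequence for each case: P(data | jar A) = (3/7)(3/7)(1/7) = 0.026239; P(data | jar B) = (6/12)(5/12)(1/12) = 0.017361.
Multiplying each by its prior: 1/2 · 0.026239 = 0.01312, 1/2 · 0.017361 = 0.0086806; with total 0.0218.
Dividing through by the total gives posterior P(jar A | data) = 0.60181, P(jar B | data) = 0.39819.
The predictive probability is P(red next | data) = (3/7)(0.60181) + (1/2)(0.39819) = 0.45701.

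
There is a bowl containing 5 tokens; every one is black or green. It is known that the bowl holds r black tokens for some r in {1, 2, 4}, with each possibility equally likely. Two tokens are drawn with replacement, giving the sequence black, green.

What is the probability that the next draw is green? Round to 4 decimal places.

0.5429

For each hypothesis, P(data | H) works out to: P(data | r = 1) = (1/5)(4/5) = 4/25; P(data | r = 2) = (2/5)(3/5) = 6/25; P(data | r = 4) = (4/5)(1/5) = 4/25.
Multiplying each by its prior: 1/3 · 4/25 = 4/75, 1/3 · 6/25 = 2/25, 1/3 · 4/25 = 4/75; summing to 14/75.
Normalising, the posterior is P(r = 1 | data) = 2/7, P(r = 2 | data) = 3/7, P(r = 4 | data) = 2/7.
The predictive probability is P(green next | data) = (4/5)(2/7) + (3/5)(3/7) + (1/5)(2/7) = 19/35.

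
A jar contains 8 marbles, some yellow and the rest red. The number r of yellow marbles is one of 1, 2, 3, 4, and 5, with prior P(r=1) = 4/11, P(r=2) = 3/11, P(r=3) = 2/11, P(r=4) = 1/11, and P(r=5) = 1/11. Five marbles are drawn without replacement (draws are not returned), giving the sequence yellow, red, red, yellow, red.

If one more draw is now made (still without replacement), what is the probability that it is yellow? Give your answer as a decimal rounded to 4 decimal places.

0.2987

Under each hypothesis, the probability of the observed sequence is: P(data | r = 1) = (1/8)(7/7)(6/6)(0/5) = 0; P(data | r = 2) = (2/8)(6/7)(5/6)(1/5)(4/4) = 1/28; P(data | r = 3) = (3/8)(5/7)(4/6)(2/5)(3/4) = 3/56; P(data | r = 4) = (4/8)(4/7)(3/6)(3/5)(2/4) = 3/70; P(data | r = 5) = (5/8)(3/7)(2/6)(4/5)(1/4) = 1/56.
The prior-weighted likelihoods are 4/11 · 0 = 0, 3/11 · 1/28 = 3/308, 2/11 · 3/56 = 3/308, 1/11 · 3/70 = 3/770, 1/11 · 1/56 = 1/616; summing to 1/40.
The posterior is then P(r = 1 | data) = 0, P(r = 2 | data) = 30/77, P(r = 3 | data) = 30/77, P(r = 4 | data) = 12/77, P(r = 5 | data) = 5/77.
The predictive probability is P(yellow next | data) = (0)(30/77) + (1/3)(30/77) + (2/3)(12/77) + (1)(5/77) = 23/77.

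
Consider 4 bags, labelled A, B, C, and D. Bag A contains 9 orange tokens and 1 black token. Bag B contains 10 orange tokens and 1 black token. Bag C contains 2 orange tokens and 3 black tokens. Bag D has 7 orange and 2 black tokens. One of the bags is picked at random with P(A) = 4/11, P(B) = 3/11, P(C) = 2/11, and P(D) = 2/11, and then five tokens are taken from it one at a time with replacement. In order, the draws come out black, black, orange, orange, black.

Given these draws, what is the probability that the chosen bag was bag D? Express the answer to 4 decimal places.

The likelihood of the observed sequence under each hypothesis: P(data | bag A) = (1/10)(1/10)(9/10)(9/10)(1/10) = 0.00081; P(data | bag B) = (1/11)(1/11)(10/11)(10/11)(1/11) = 0.00062092; P(data | bag C) = (3/5)(3/5)(2/5)(2/5)(3/5) = 0.03456; P(data | bag D) = (2/9)(2/9)(7/9)(7/9)(2/9) = 0.0066386.
Weighting by the prior gives 4/11 · 0.00081 = 0.00029455, 3/11 · 0.00062092 = 0.00016934, 2/11 · 0.03456 = 0.0062836, 2/11 · 0.0066386 = 0.001207; with total 0.0079545.
Therefore the posterior P(bag D | data) = (0.001207) / (0.0079545) = 0.15174.

0.1517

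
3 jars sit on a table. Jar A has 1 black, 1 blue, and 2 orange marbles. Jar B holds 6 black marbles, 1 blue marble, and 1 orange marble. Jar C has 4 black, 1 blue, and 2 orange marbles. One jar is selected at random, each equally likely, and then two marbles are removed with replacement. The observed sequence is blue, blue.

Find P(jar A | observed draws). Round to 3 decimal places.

0.634

The likelihood of the observed sequence under each hypothesis: P(data | jar A) = (1/4)(1/4) = 0.0625; P(data | jar B) = (1/8)(1/8) = 0.015625; P(data | jar C) = (1/7)(1/7) = 0.020408.
Weighting by the prior gives 1/3 · 0.0625 = 0.020833, 1/3 · 0.015625 = 0.0052083, 1/3 · 0.020408 = 0.0068027; these sum to 0.032844.
Hence P(jar A | data) = (0.020833) / (0.032844) = 0.6343.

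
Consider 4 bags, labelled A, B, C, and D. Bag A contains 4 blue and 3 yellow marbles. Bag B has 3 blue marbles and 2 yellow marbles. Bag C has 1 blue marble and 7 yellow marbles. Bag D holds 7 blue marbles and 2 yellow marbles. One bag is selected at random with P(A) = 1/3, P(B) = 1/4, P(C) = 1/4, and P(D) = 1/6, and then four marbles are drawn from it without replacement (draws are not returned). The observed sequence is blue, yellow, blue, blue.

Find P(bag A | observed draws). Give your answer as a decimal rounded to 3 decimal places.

For each hypothesis, P(data | H) works out to: P(data | bag A) = (4/7)(3/6)(3/5)(2/4) = 3/35; P(data | bag B) = (3/5)(2/4)(2/3)(1/2) = 1/10; P(data | bag C) = (1/8)(7/7)(0/6) = 0; P(data | bag D) = (7/9)(2/8)(6/7)(5/6) = 5/36.
Weighting by the prior gives 1/3 · 3/35 = 1/35, 1/4 · 1/10 = 1/40, 1/4 · 0 = 0, 1/6 · 5/36 = 5/216; summing to 29/378.
By Bayes' rule, P(bag A | data) = (1/35) / (29/378) = 54/145.

0.372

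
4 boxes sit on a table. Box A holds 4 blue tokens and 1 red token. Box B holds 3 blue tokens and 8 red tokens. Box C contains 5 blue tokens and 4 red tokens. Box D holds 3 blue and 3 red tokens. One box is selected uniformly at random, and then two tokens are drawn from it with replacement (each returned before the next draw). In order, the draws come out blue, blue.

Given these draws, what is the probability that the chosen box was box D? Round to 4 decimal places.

0.1964

Under each hypothesis, the probability of the observed sequence is: P(data | box A) = (4/5)(4/5) = 0.64; P(data | box B) = (3/11)(3/11) = 0.07438; P(data | box C) = (5/9)(5/9) = 0.30864; P(data | box D) = (3/6)(3/6) = 0.25.
Multiplying each by its prior: 1/4 · 0.64 = 0.16, 1/4 · 0.07438 = 0.018595, 1/4 · 0.30864 = 0.07716, 1/4 · 0.25 = 0.0625; these sum to 0.31826.
Hence P(box D | data) = (0.0625) / (0.31826) = 0.19638.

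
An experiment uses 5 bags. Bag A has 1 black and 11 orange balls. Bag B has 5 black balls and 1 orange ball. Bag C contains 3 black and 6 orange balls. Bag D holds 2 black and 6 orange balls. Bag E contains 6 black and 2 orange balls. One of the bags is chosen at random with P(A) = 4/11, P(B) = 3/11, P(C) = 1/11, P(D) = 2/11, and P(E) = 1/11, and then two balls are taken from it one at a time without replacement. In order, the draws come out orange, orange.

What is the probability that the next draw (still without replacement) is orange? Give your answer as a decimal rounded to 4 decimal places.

0.8137

Under each hypothesis, the probability of the observed sequence is: P(data | bag A) = (11/12)(10/11) = 5/6; P(data | bag B) = (1/6)(0/5) = 0; P(data | bag C) = (6/9)(5/8) = 5/12; P(data | bag D) = (6/8)(5/7) = 15/28; P(data | bag E) = (2/8)(1/7) = 1/28.
The prior-weighted likelihoods are 4/11 · 5/6 = 10/33, 3/11 · 0 = 0, 1/11 · 5/12 = 5/132, 2/11 · 15/28 = 15/154, 1/11 · 1/28 = 1/308; these sum to 34/77.
Dividing through by the total gives posterior P(bag A | data) = 35/51, P(bag B | data) = 0, P(bag C | data) = 35/408, P(bag D | data) = 15/68, P(bag E | data) = 1/136.
The predictive probability is P(orange next | data) = (9/10)(35/51) + (4/7)(35/408) + (2/3)(15/68) + (0)(1/136) = 83/102.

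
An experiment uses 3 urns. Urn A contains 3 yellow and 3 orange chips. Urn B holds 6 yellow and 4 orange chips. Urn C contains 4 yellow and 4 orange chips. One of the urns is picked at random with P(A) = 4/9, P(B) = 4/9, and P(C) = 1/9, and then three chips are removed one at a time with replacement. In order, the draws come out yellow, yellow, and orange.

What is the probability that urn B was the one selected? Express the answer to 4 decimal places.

0.4796

Compute the likelihood of the observed sequence for each case: P(data | urn A) = (3/6)(3/6)(3/6) = 0.125; P(data | urn B) = (6/10)(6/10)(4/10) = 0.144; P(data | urn C) = (4/8)(4/8)(4/8) = 0.125.
Weighting by the prior gives 4/9 · 0.125 = 0.055556, 4/9 · 0.144 = 0.064, 1/9 · 0.125 = 0.013889; with total 0.13344.
By Bayes' rule, P(urn B | data) = (0.064) / (0.13344) = 0.4796.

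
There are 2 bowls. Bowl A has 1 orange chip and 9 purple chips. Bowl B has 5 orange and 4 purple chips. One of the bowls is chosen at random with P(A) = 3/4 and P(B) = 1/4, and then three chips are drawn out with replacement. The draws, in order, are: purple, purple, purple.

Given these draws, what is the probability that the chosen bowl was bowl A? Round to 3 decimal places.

0.961

For each hypothesis, P(data | H) works out to: P(data | bowl A) = (9/10)(9/10)(9/10) = 0.729; P(data | bowl B) = (4/9)(4/9)(4/9) = 0.087791.
The prior-weighted likelihoods are 3/4 · 0.729 = 0.54675, 1/4 · 0.087791 = 0.021948; summing to 0.5687.
So P(bowl A | data) = (0.54675) / (0.5687) = 0.96141.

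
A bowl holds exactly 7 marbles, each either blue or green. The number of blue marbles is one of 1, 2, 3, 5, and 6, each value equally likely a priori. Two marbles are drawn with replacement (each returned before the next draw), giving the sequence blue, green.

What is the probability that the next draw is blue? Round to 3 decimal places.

Under each hypothesis, the probability of the observed sequence is: P(data | r = 1) = (1/7)(6/7) = 6/49; P(data | r = 2) = (2/7)(5/7) = 10/49; P(data | r = 3) = (3/7)(4/7) = 12/49; P(data | r = 5) = (5/7)(2/7) = 10/49; P(data | r = 6) = (6/7)(1/7) = 6/49.
The prior-weighted likelihoods are 1/5 · 6/49 = 6/245, 1/5 · 10/49 = 2/49, 1/5 · 12/49 = 12/245, 1/5 · 10/49 = 2/49, 1/5 · 6/49 = 6/245; summing to 44/245.
The posterior is then P(r = 1 | data) = 3/22, P(r = 2 | data) = 5/22, P(r = 3 | data) = 3/11, P(r = 5 | data) = 5/22, P(r = 6 | data) = 3/22.
So P(blue next | data) = Σ P(blue next | H) P(H | data) = (1/7)(3/22) + (2/7)(5/22) + (3/7)(3/11) + (5/7)(5/22) + (6/7)(3/22) = 37/77.

0.481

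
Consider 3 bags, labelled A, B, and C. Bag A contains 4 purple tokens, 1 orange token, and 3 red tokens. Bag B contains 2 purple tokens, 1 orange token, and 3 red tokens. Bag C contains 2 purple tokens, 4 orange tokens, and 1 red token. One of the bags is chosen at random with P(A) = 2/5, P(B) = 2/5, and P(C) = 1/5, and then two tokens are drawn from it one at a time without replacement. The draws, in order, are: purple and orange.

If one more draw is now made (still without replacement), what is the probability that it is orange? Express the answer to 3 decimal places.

Compute the likelihood of the observed sequence for each case: P(data | bag A) = (4/8)(1/7) = 1/14; P(data | bag B) = (2/6)(1/5) = 1/15; P(data | bag C) = (2/7)(4/6) = 4/21.
Weighting by the prior gives 2/5 · 1/14 = 1/35, 2/5 · 1/15 = 2/75, 1/5 · 4/21 = 4/105; these sum to 7/75.
Dividing through by the total gives posterior P(bag A | data) = 15/49, P(bag B | data) = 2/7, P(bag C | data) = 20/49.
Averaging over the posterior, P(orange next | data) = (0)(15/49) + (0)(2/7) + (3/5)(20/49) = 12/49.

0.245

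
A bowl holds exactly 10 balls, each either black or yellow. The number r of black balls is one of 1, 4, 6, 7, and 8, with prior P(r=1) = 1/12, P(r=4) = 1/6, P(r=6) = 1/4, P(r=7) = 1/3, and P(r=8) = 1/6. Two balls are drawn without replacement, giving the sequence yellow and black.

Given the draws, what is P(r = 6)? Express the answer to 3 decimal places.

0.294

Under each hypothesis, the probability of the observed sequence is: P(data | r = 1) = (9/10)(1/9) = 1/10; P(data | r = 4) = (6/10)(4/9) = 4/15; P(data | r = 6) = (4/10)(6/9) = 4/15; P(data | r = 7) = (3/10)(7/9) = 7/30; P(data | r = 8) = (2/10)(8/9) = 8/45.
The prior-weighted likelihoods are 1/12 · 1/10 = 1/120, 1/6 · 4/15 = 2/45, 1/4 · 4/15 = 1/15, 1/3 · 7/30 = 7/90, 1/6 · 8/45 = 4/135; with total 49/216.
By Bayes' rule, P(r = 6 | data) = (1/15) / (49/216) = 72/245.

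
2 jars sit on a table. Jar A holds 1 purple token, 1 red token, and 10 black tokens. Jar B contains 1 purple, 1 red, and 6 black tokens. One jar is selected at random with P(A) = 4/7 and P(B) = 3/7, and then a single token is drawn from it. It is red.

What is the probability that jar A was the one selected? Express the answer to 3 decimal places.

0.471

For each hypothesis, P(data | H) works out to: P(data | jar A) = (1/12) = 1/12; P(data | jar B) = (1/8) = 1/8.
The prior-weighted likelihoods are 4/7 · 1/12 = 1/21, 3/7 · 1/8 = 3/56; with total 17/168.
So P(jar A | data) = (1/21) / (17/168) = 8/17.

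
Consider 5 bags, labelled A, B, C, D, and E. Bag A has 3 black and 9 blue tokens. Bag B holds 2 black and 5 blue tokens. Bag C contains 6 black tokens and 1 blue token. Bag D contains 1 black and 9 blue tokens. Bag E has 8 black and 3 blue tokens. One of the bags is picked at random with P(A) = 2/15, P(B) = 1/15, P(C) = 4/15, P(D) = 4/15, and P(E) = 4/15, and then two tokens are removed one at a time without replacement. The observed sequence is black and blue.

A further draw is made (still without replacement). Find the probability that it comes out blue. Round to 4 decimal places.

0.4462

Under each hypothesis, the probability of the observed sequence is: P(data | bag A) = (3/12)(9/11) = 0.20455; P(data | bag B) = (2/7)(5/6) = 0.2381; P(data | bag C) = (6/7)(1/6) = 0.14286; P(data | bag D) = (1/10)(9/9) = 0.1; P(data | bag E) = (8/11)(3/10) = 0.21818.
The prior-weighted likelihoods are 2/15 · 0.20455 = 0.027273, 1/15 · 0.2381 = 0.015873, 4/15 · 0.14286 = 0.038095, 4/15 · 0.1 = 0.026667, 4/15 · 0.21818 = 0.058182; these sum to 0.16609.
Dividing through by the total gives posterior P(bag A | data) = 0.16421, P(bag B | data) = 0.095569, P(bag C | data) = 0.22937, P(bag D | data) = 0.16056, P(bag E | data) = 0.3503.
Averaging over the posterior, P(blue next | data) = (4/5)(0.16421) + (4/5)(0.095569) + (0)(0.22937) + (1)(0.16056) + (2/9)(0.3503) = 0.44622.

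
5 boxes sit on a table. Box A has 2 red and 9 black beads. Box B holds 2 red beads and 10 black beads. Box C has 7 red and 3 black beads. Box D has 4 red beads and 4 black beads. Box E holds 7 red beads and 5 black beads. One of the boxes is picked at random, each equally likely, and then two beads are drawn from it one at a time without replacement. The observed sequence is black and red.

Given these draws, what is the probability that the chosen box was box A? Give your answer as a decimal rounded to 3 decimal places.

Compute the likelihood of the observed sequence for each case: P(data | box A) = (9/11)(2/10) = 0.16364; P(data | box B) = (10/12)(2/11) = 0.15152; P(data | box C) = (3/10)(7/9) = 0.23333; P(data | box D) = (4/8)(4/7) = 0.28571; P(data | box E) = (5/12)(7/11) = 0.26515.
Multiplying each by its prior: 1/5 · 0.16364 = 0.032727, 1/5 · 0.15152 = 0.030303, 1/5 · 0.23333 = 0.046667, 1/5 · 0.28571 = 0.057143, 1/5 · 0.26515 = 0.05303; these sum to 0.21987.
By Bayes' rule, P(box A | data) = (0.032727) / (0.21987) = 0.14885.

0.149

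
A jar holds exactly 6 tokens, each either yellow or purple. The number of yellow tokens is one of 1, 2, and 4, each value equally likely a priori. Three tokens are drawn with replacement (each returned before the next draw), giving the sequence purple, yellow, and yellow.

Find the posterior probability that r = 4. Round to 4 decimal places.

For each hypothesis, P(data | H) works out to: P(data | r = 1) = (5/6)(1/6)(1/6) = 5/216; P(data | r = 2) = (4/6)(2/6)(2/6) = 2/27; P(data | r = 4) = (2/6)(4/6)(4/6) = 4/27.
Multiplying each by its prior: 1/3 · 5/216 = 5/648, 1/3 · 2/27 = 2/81, 1/3 · 4/27 = 4/81; these sum to 53/648.
Hence P(r = 4 | data) = (4/81) / (53/648) = 32/53.

0.6038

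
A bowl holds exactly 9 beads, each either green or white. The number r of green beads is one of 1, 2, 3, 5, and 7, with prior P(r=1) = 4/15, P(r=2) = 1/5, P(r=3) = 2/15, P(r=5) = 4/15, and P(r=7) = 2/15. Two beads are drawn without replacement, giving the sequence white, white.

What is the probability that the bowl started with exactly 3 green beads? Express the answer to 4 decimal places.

Compute the likelihood of the observed sequence for each case: P(data | r = 1) = (8/9)(7/8) = 7/9; P(data | r = 2) = (7/9)(6/8) = 7/12; P(data | r = 3) = (6/9)(5/8) = 5/12; P(data | r = 5) = (4/9)(3/8) = 1/6; P(data | r = 7) = (2/9)(1/8) = 1/36.
The prior-weighted likelihoods are 4/15 · 7/9 = 28/135, 1/5 · 7/12 = 7/60, 2/15 · 5/12 = 1/18, 4/15 · 1/6 = 2/45, 2/15 · 1/36 = 1/270; with total 77/180.
By Bayes' rule, P(r = 3 | data) = (1/18) / (77/180) = 10/77.

0.1299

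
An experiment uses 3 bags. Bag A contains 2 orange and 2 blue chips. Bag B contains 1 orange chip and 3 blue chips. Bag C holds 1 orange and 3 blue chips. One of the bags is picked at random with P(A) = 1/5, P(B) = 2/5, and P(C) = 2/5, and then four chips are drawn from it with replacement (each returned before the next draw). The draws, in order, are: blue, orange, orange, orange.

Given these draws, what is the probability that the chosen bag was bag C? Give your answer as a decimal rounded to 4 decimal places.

Compute the likelihood of the observed sequence for each case: P(data | bag A) = (2/4)(2/4)(2/4)(2/4) = 1/16; P(data | bag B) = (3/4)(1/4)(1/4)(1/4) = 3/256; P(data | bag C) = (3/4)(1/4)(1/4)(1/4) = 3/256.
The prior-weighted likelihoods are 1/5 · 1/16 = 1/80, 2/5 · 3/256 = 3/640, 2/5 · 3/256 = 3/640; with total 7/320.
So P(bag C | data) = (3/640) / (7/320) = 3/14.

0.2143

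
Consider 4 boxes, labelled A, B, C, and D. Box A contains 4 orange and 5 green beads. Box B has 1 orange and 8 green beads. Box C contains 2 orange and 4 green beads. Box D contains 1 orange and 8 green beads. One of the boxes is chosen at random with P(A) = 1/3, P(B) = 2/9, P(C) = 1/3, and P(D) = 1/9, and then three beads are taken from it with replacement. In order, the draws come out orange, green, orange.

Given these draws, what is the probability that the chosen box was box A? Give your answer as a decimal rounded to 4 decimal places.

0.5634

The likelihood of the observed sequence under each hypothesis: P(data | box A) = (4/9)(5/9)(4/9) = 0.10974; P(data | box B) = (1/9)(8/9)(1/9) = 0.010974; P(data | box C) = (2/6)(4/6)(2/6) = 0.074074; P(data | box D) = (1/9)(8/9)(1/9) = 0.010974.
The prior-weighted likelihoods are 1/3 · 0.10974 = 0.03658, 2/9 · 0.010974 = 0.0024387, 1/3 · 0.074074 = 0.024691, 1/9 · 0.010974 = 0.0012193; these sum to 0.064929.
Therefore the posterior P(box A | data) = (0.03658) / (0.064929) = 0.56338.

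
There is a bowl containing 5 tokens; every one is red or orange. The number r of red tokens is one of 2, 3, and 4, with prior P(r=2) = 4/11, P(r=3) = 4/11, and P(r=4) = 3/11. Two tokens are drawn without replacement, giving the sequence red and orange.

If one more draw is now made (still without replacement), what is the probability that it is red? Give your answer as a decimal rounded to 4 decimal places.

The likelihood of the observed sequence under each hypothesis: P(data | r = 2) = (2/5)(3/4) = 3/10; P(data | r = 3) = (3/5)(2/4) = 3/10; P(data | r = 4) = (4/5)(1/4) = 1/5.
The prior-weighted likelihoods are 4/11 · 3/10 = 6/55, 4/11 · 3/10 = 6/55, 3/11 · 1/5 = 3/55; these sum to 3/11.
Normalising, the posterior is P(r = 2 | data) = 2/5, P(r = 3 | data) = 2/5, P(r = 4 | data) = 1/5.
Averaging over the posterior, P(red next | data) = (1/3)(2/5) + (2/3)(2/5) + (1)(1/5) = 3/5.

0.6000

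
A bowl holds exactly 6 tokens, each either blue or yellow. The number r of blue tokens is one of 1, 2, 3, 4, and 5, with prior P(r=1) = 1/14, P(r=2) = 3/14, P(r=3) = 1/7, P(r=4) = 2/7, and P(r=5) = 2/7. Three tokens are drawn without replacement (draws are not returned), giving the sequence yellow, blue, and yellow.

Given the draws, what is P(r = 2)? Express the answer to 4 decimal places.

0.4500

Compute the likelihood of the observed sequence for each case: P(data | r = 1) = (5/6)(1/5)(4/4) = 1/6; P(data | r = 2) = (4/6)(2/5)(3/4) = 1/5; P(data | r = 3) = (3/6)(3/5)(2/4) = 3/20; P(data | r = 4) = (2/6)(4/5)(1/4) = 1/15; P(data | r = 5) = (1/6)(5/5)(0/4) = 0.
Multiplying each by its prior: 1/14 · 1/6 = 1/84, 3/14 · 1/5 = 3/70, 1/7 · 3/20 = 3/140, 2/7 · 1/15 = 2/105, 2/7 · 0 = 0; summing to 2/21.
By Bayes' rule, P(r = 2 | data) = (3/70) / (2/21) = 9/20.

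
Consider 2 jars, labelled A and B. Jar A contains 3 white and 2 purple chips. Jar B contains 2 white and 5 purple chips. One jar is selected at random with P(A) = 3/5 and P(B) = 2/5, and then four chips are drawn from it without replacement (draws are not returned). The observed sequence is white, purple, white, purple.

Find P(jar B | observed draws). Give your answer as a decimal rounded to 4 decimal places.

0.2410

Under each hypothesis, the probability of the observed sequence is: P(data | jar A) = (3/5)(2/4)(2/3)(1/2) = 0.1; P(data | jar B) = (2/7)(5/6)(1/5)(4/4) = 0.047619.
The prior-weighted likelihoods are 3/5 · 0.1 = 0.06, 2/5 · 0.047619 = 0.019048; with total 0.079048.
Hence P(jar B | data) = (0.019048) / (0.079048) = 0.24096.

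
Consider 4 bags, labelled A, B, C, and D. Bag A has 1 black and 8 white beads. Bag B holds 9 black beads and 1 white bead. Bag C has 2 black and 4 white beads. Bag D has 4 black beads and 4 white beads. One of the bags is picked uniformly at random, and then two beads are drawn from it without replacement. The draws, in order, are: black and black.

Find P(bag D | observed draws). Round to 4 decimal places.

0.1982

For each hypothesis, P(data | H) works out to: P(data | bag A) = (1/9)(0/8) = 0; P(data | bag B) = (9/10)(8/9) = 4/5; P(data | bag C) = (2/6)(1/5) = 1/15; P(data | bag D) = (4/8)(3/7) = 3/14.
Multiplying each by its prior: 1/4 · 0 = 0, 1/4 · 4/5 = 1/5, 1/4 · 1/15 = 1/60, 1/4 · 3/14 = 3/56; summing to 227/840.
Hence P(bag D | data) = (3/56) / (227/840) = 45/227.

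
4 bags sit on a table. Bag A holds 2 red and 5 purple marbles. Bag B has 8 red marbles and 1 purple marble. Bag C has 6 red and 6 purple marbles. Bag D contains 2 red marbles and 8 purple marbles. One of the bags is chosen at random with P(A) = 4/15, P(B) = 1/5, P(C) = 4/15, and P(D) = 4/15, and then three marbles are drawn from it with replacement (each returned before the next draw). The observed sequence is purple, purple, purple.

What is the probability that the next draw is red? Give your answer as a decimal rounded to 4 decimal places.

The likelihood of the observed sequence under each hypothesis: P(data | bag A) = (5/7)(5/7)(5/7) = 0.36443; P(data | bag B) = (1/9)(1/9)(1/9) = 0.0013717; P(data | bag C) = (6/12)(6/12)(6/12) = 0.125; P(data | bag D) = (8/10)(8/10)(8/10) = 0.512.
Weighting by the prior gives 4/15 · 0.36443 = 0.097182, 1/5 · 0.0013717 = 0.00027435, 4/15 · 0.125 = 0.033333, 4/15 · 0.512 = 0.13653; with total 0.26732.
Dividing through by the total gives posterior P(bag A | data) = 0.36354, P(bag B | data) = 0.0010263, P(bag C | data) = 0.12469, P(bag D | data) = 0.51074.
So P(red next | data) = Σ P(red next | H) P(H | data) = (2/7)(0.36354) + (8/9)(0.0010263) + (1/2)(0.12469) + (1/5)(0.51074) = 0.26928.

0.2693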